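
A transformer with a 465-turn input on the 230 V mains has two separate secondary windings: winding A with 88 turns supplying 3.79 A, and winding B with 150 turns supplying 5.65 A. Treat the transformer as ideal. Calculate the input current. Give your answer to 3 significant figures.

V_A = 230 × 88/465 = 43.527 V; V_B = 230 × 150/465 = 74.194 V.
P_out = V_A I_A + V_B I_B = 43.527×3.79 + 74.194×5.65 = 164.97 + 419.19 = 584.16 W.
Ideal ⇒ P_in = P_out, so I_in = P_out/V_in = 584.16/230 = 2.54 A.

I_in ≈ 2.54 A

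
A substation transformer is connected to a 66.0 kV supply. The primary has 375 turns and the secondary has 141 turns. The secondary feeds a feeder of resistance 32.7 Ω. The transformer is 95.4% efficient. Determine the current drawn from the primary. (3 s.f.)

V_s = 66000 × 141/375 = 24816 V.
I_s = V_s/R = 24816/32.7 = 758.90 A.
P_out = V_s I_s = 24816 × 758.90 = 1.8833×10^7 W.
P_in = P_out/η = 1.8833×10^7/0.954 = 1.9741×10^7 W.
I_p = P_in/V_p = 1.9741×10^7/66000 = 299 A.

I_p ≈ 299 A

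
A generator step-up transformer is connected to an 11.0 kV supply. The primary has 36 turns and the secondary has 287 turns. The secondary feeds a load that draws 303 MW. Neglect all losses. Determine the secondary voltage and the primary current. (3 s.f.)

V_s = V_p × N_s/N_p = 11000 × 287/36 = 87694 V.
I_s = P/V_s = 3.03×10^8/87694 = 3455.2 A.
I_p = I_s × N_s/N_p = 3455.2 × 287/36 = 27500 A.

V_s ≈ 87700 V, I_p ≈ 27500 A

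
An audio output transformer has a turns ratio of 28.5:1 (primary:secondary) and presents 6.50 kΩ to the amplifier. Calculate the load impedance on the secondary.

Z_s ≈ 8.00 Ω

Z_s = Z_p/(N_p/N_s)² = 6500/28.5² = 8.00 Ω.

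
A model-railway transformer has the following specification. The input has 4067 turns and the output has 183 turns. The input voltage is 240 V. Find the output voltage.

V_out ≈ 10.8 V

V_out/V_in = N_out/N_in, so V_out = 240 × 183/4067 = 10.8 V.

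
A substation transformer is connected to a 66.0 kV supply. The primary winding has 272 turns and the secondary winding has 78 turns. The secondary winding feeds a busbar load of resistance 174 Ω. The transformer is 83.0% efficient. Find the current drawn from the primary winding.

V_s = 66000 × 78/272 = 18926 V.
I_s = V_s/R = 18926/174 = 108.77 A.
P_out = V_s I_s = 18926 × 108.77 = 2.0587×10^6 W.
P_in = P_out/η = 2.0587×10^6/0.830 = 2.4803×10^6 W.
I_p = P_in/V_p = 2.4803×10^6/66000 = 37.6 A.

I_p ≈ 37.6 A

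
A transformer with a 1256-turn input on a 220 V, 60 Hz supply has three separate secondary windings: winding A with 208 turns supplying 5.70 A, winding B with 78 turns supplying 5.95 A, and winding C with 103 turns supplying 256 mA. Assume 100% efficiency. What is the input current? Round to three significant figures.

I_in ≈ 1.33 A

V_A = 220 × 208/1256 = 36.433 V; V_B = 220 × 78/1256 = 13.662 V; V_C = 220 × 103/1256 = 18.041 V.
P_out = V_A I_A + V_B I_B + V_C I_C = 36.433×5.70 + 13.662×5.95 + 18.041×0.256 = 207.67 + 81.291 + 4.6186 = 293.58 W.
Ideal ⇒ P_in = P_out, so I_in = P_out/V_in = 293.58/220 = 1.33 A.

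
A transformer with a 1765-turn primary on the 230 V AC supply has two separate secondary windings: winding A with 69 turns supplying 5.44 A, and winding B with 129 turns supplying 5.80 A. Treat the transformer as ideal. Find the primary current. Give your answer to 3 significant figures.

I_p ≈ 0.637 A

V_A = 230 × 69/1765 = 8.9915 V; V_B = 230 × 129/1765 = 16.810 V.
P_out = V_A I_A + V_B I_B = 8.9915×5.44 + 16.810×5.80 = 48.914 + 97.499 = 146.41 W.
Ideal ⇒ P_in = P_out, so I_p = P_out/V_p = 146.41/230 = 0.637 A.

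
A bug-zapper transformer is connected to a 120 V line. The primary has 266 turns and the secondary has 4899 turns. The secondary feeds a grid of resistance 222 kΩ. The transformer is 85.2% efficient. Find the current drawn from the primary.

V_s = 120 × 4899/266 = 2210.1 V.
I_s = V_s/R = 2210.1/222000 = 0.0099553 A.
P_out = V_s I_s = 2210.1 × 0.0099553 = 22.002 W.
P_in = P_out/η = 22.002/0.852 = 25.824 W.
I_p = P_in/V_p = 25.824/120 = 0.215 A.

I_p ≈ 0.215 A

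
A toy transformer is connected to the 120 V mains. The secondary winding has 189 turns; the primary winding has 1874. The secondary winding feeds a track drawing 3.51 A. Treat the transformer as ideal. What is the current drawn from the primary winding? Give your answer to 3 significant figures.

For an ideal transformer I_p N_p = I_s N_s, so I_p = 3.51 × 189/1874 = 0.354 A.

I_p ≈ 0.354 A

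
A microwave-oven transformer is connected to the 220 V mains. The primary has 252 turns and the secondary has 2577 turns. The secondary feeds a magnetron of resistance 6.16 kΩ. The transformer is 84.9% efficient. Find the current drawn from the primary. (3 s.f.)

I_p ≈ 4.40 A

V_s = 220 × 2577/252 = 2249.8 V.
I_s = V_s/R = 2249.8/6160 = 0.36522 A.
P_out = V_s I_s = 2249.8 × 0.36522 = 821.66 W.
P_in = P_out/η = 821.66/0.849 = 967.80 W.
I_p = P_in/V_p = 967.80/220 = 4.40 A.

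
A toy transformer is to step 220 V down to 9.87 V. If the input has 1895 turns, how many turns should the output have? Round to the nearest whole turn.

N_out = 85 turns

N_out/N_in = V_out/V_in, so N_out = 1895 × 9.87/220 = 85.0 ≈ 85 turns.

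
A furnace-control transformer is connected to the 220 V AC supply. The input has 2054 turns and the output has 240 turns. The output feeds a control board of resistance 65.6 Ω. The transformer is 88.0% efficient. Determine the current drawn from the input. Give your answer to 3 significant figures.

I_in ≈ 0.0520 A

V_out = 220 × 240/2054 = 25.706 V.
I_out = V_out/R = 25.706/65.6 = 0.39186 A.
P_out = V_out I_out = 25.706 × 0.39186 = 10.073 W.
P_in = P_out/η = 10.073/0.880 = 11.447 W.
I_in = P_in/V_in = 11.447/220 = 0.0520 A.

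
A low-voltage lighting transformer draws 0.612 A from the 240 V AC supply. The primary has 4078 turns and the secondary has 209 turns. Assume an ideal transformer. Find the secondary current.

I_s ≈ 11.9 A

I_s/I_p = N_p/N_s, so I_s = 0.612 × 4078/209 = 11.9 A.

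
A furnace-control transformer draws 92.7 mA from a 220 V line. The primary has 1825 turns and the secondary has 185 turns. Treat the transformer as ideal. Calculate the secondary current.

I_s/I_p = N_p/N_s, so I_s = 0.0927 × 1825/185 = 0.914 A.

I_s ≈ 0.914 A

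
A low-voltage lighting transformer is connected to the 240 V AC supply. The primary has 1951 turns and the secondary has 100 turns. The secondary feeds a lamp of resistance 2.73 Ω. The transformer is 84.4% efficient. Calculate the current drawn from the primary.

I_p ≈ 0.274 A

V_s = 240 × 100/1951 = 12.301 V.
I_s = V_s/R = 12.301/2.73 = 4.5060 A.
P_out = V_s I_s = 12.301 × 4.5060 = 55.430 W.
P_in = P_out/η = 55.430/0.844 = 65.675 W.
I_p = P_in/V_p = 65.675/240 = 0.274 A.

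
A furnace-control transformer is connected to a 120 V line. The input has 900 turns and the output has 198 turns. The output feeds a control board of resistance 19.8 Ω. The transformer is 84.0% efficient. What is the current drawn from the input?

I_in ≈ 0.349 A

V_out = 120 × 198/900 = 26.400 V.
I_out = V_out/R = 26.400/19.8 = 1.3333 A.
P_out = V_out I_out = 26.400 × 1.3333 = 35.200 W.
P_in = P_out/η = 35.200/0.840 = 41.905 W.
I_in = P_in/V_in = 41.905/120 = 0.349 A.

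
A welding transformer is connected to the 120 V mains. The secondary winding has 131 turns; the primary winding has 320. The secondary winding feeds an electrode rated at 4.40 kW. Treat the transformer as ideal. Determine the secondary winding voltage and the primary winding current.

V_s ≈ 49.1 V, I_p ≈ 36.7 A

V_s = V_p × N_s/N_p = 120 × 131/320 = 49.125 V.
I_s = P/V_s = 4400/49.125 = 89.567 A.
I_p = I_s × N_s/N_p = 89.567 × 131/320 = 36.7 A.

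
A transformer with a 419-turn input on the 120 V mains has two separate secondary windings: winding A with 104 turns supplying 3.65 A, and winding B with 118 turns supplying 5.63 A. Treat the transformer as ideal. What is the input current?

V_A = 120 × 104/419 = 29.785 V; V_B = 120 × 118/419 = 33.795 V.
P_out = V_A I_A + V_B I_B = 29.785×3.65 + 33.795×5.63 = 108.72 + 190.26 = 298.98 W.
Ideal ⇒ P_in = P_out, so I_in = P_out/V_in = 298.98/120 = 2.49 A.

I_in ≈ 2.49 A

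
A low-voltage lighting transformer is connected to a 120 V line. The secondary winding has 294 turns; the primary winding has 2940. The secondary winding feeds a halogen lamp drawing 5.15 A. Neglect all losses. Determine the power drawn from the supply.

P ≈ 61.8 W

I_p = I_s × N_s/N_p = 5.15 × 294/2940 = 0.51500 A.
P = V_p I_p = 120 × 0.51500 = 61.8 W.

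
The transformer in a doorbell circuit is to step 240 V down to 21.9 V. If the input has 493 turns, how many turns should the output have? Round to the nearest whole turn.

N_out = 45 turns

N_out/N_in = V_out/V_in, so N_out = 493 × 21.9/240 = 45.0 ≈ 45 turns.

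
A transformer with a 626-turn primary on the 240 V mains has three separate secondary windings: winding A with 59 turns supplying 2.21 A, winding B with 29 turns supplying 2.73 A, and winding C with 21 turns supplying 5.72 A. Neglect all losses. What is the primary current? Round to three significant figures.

I_p ≈ 0.527 A

V_A = 240 × 59/626 = 22.620 V; V_B = 240 × 29/626 = 11.118 V; V_C = 240 × 21/626 = 8.0511 V.
P_out = V_A I_A + V_B I_B + V_C I_C = 22.620×2.21 + 11.118×2.73 + 8.0511×5.72 = 49.990 + 30.353 + 46.052 = 126.39 W.
Ideal ⇒ P_in = P_out, so I_p = P_out/V_p = 126.39/240 = 0.527 A.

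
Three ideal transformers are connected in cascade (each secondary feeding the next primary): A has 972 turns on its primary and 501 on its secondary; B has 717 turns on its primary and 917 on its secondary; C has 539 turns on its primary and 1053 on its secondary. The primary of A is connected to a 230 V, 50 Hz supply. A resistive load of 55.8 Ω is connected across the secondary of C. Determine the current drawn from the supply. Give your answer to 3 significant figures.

I_supply ≈ 6.84 A

After A: V = 230.00 × 501/972 = 118.55 V.
After B: V = 118.55 × 917/717 = 151.62 V.
After C: V = 151.62 × 1053/539 = 296.20 V.
I_load = 296.20/55.8 = 5.3083 A, so P_out = 296.20 × 5.3083 = 1572.3 W.
All ideal ⇒ P_in = P_out, so I_supply = 1572.3/230 = 6.84 A.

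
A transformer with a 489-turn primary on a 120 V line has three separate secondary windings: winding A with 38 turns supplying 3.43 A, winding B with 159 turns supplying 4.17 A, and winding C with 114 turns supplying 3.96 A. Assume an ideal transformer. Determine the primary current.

I_p ≈ 2.55 A

V_A = 120 × 38/489 = 9.3252 V; V_B = 120 × 159/489 = 39.018 V; V_C = 120 × 114/489 = 27.975 V.
P_out = V_A I_A + V_B I_B + V_C I_C = 9.3252×3.43 + 39.018×4.17 + 27.975×3.96 = 31.985 + 162.71 + 110.78 = 305.47 W.
Ideal ⇒ P_in = P_out, so I_p = P_out/V_p = 305.47/120 = 2.55 A.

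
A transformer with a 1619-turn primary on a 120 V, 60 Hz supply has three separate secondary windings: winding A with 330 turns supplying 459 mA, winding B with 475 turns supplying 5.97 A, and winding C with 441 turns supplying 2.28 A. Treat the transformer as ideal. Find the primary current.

I_p ≈ 2.47 A

V_A = 120 × 330/1619 = 24.460 V; V_B = 120 × 475/1619 = 35.207 V; V_C = 120 × 441/1619 = 32.687 V.
P_out = V_A I_A + V_B I_B + V_C I_C = 24.460×0.459 + 35.207×5.97 + 32.687×2.28 = 11.227 + 210.19 + 74.526 = 295.94 W.
Ideal ⇒ P_in = P_out, so I_p = P_out/V_p = 295.94/120 = 2.47 A.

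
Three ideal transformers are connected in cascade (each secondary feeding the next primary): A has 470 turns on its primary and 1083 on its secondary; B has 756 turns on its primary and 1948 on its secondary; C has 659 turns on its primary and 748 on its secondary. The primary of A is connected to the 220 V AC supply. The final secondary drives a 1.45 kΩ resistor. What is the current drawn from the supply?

I_supply ≈ 6.89 A

After A: V = 220.00 × 1083/470 = 506.94 V.
After B: V = 506.94 × 1948/756 = 1306.2 V.
After C: V = 1306.2 × 748/659 = 1482.6 V.
I_load = 1482.6/1450 = 1.0225 A, so P_out = 1482.6 × 1.0225 = 1516.0 W.
All ideal ⇒ P_in = P_out, so I_supply = 1516.0/220 = 6.89 A.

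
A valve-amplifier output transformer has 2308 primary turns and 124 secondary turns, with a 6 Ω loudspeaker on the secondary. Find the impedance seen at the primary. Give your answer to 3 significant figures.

Z_p = (N_p/N_s)² × Z_s = (2308/124)² × 6 = 2080 Ω.

Z_p ≈ 2080 Ω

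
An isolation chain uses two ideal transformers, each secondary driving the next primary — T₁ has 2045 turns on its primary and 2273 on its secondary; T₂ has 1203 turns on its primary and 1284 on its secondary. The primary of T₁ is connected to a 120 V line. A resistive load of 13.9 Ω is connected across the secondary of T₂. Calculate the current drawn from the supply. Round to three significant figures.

After T₁: V = 120.00 × 2273/2045 = 133.38 V.
After T₂: V = 133.38 × 1284/1203 = 142.36 V.
I_load = 142.36/13.9 = 10.242 A, so P_out = 142.36 × 10.242 = 1458.0 W.
All ideal ⇒ P_in = P_out, so I_supply = 1458.0/120 = 12.2 A.

I_supply ≈ 12.2 A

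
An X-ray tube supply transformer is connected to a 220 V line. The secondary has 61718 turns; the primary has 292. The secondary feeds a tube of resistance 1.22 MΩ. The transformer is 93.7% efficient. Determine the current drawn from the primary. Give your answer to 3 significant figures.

I_p ≈ 8.60 A

V_s = 220 × 61718/292 = 46500 V.
I_s = V_s/R = 46500/(1.22×10^6) = 0.038115 A.
P_out = V_s I_s = 46500 × 0.038115 = 1772.3 W.
P_in = P_out/η = 1772.3/0.937 = 1891.5 W.
I_p = P_in/V_p = 1891.5/220 = 8.60 A.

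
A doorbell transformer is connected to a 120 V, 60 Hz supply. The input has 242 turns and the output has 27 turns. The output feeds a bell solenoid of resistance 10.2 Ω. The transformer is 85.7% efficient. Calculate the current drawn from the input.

I_in ≈ 0.171 A

V_out = 120 × 27/242 = 13.388 V.
I_out = V_out/R = 13.388/10.2 = 1.3126 A.
P_out = V_out I_out = 13.388 × 1.3126 = 17.574 W.
P_in = P_out/η = 17.574/0.857 = 20.506 W.
I_in = P_in/V_in = 20.506/120 = 0.171 A.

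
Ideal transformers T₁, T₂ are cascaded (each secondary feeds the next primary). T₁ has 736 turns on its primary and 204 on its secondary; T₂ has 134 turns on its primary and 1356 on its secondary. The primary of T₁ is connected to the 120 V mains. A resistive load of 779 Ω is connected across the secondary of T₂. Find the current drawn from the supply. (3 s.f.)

I_supply ≈ 1.21 A

After T₁: V = 120.00 × 204/736 = 33.261 V.
After T₂: V = 33.261 × 1356/134 = 336.58 V.
I_load = 336.58/779 = 0.43207 A, so P_out = 336.58 × 0.43207 = 145.43 W.
All ideal ⇒ P_in = P_out, so I_supply = 145.43/120 = 1.21 A.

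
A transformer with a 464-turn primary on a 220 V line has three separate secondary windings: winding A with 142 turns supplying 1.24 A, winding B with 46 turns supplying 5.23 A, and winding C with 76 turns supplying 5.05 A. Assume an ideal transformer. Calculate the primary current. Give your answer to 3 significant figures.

I_p ≈ 1.73 A

V_A = 220 × 142/464 = 67.328 V; V_B = 220 × 46/464 = 21.810 V; V_C = 220 × 76/464 = 36.034 V.
P_out = V_A I_A + V_B I_B + V_C I_C = 67.328×1.24 + 21.810×5.23 + 36.034×5.05 = 83.486 + 114.07 + 181.97 = 379.53 W.
Ideal ⇒ P_in = P_out, so I_p = P_out/V_p = 379.53/220 = 1.73 A.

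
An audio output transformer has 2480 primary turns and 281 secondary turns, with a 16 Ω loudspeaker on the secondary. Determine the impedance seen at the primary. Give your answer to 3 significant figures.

Z_p = (N_p/N_s)² × Z_s = (2480/281)² × 16 = 1250 Ω.

Z_p ≈ 1250 Ω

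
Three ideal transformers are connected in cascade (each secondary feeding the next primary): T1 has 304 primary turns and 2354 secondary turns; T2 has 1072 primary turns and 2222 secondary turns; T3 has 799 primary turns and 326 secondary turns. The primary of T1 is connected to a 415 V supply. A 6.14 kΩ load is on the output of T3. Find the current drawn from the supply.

After T1: V = 415.00 × 2354/304 = 3213.5 V.
After T2: V = 3213.5 × 2222/1072 = 6660.9 V.
After T3: V = 6660.9 × 326/799 = 2717.7 V.
I_load = 2717.7/6140 = 0.44262 A, so P_out = 2717.7 × 0.44262 = 1202.9 W.
All ideal ⇒ P_in = P_out, so I_supply = 1202.9/415 = 2.90 A.

I_supply ≈ 2.90 A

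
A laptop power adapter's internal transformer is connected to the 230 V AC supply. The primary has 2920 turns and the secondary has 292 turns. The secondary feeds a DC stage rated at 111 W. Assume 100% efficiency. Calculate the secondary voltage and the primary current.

V_s ≈ 23.0 V, I_p ≈ 0.483 A

V_s = V_p × N_s/N_p = 230 × 292/2920 = 23.000 V.
I_s = P/V_s = 111/23.000 = 4.8261 A.
I_p = I_s × N_s/N_p = 4.8261 × 292/2920 = 0.483 A.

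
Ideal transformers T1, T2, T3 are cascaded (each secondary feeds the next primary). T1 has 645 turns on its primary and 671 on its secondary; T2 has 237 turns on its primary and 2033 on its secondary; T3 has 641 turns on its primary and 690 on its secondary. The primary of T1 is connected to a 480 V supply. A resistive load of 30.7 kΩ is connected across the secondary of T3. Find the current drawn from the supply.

After T1: V = 480.00 × 671/645 = 499.35 V.
After T2: V = 499.35 × 2033/237 = 4283.4 V.
After T3: V = 4283.4 × 690/641 = 4610.9 V.
I_load = 4610.9/30700 = 0.15019 A, so P_out = 4610.9 × 0.15019 = 692.52 W.
All ideal ⇒ P_in = P_out, so I_supply = 692.52/480 = 1.44 A.

I_supply ≈ 1.44 A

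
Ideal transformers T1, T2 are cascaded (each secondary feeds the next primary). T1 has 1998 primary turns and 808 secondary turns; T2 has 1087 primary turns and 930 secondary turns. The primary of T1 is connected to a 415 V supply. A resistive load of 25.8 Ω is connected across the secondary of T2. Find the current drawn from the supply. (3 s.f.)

Secondary of T1: V = 415.00 × 808/1998 = 167.83 V.
Secondary of T2: V = 167.83 × 930/1087 = 143.59 V.
I_load = 143.59/25.8 = 5.5654 A, so P_out = 143.59 × 5.5654 = 799.13 W.
All ideal ⇒ P_in = P_out, so I_supply = 799.13/415 = 1.93 A.

I_supply ≈ 1.93 A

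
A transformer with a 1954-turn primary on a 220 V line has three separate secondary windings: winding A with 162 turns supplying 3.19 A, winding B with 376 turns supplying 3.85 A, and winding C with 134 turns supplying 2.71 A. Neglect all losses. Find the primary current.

V_A = 220 × 162/1954 = 18.240 V; V_B = 220 × 376/1954 = 42.334 V; V_C = 220 × 134/1954 = 15.087 V.
P_out = V_A I_A + V_B I_B + V_C I_C = 18.240×3.19 + 42.334×3.85 + 15.087×2.71 = 58.184 + 162.98 + 40.886 = 262.05 W.
Ideal ⇒ P_in = P_out, so I_p = P_out/V_p = 262.05/220 = 1.19 A.

I_p ≈ 1.19 A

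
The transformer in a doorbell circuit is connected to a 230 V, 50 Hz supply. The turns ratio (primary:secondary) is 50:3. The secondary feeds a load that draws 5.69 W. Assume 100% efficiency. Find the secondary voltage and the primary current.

V_s ≈ 13.8 V, I_p ≈ 0.0247 A

V_s = V_p × N_s/N_p = 230 × 3/50 = 13.800 V.
I_s = P/V_s = 5.69/13.800 = 0.41232 A.
I_p = I_s × N_s/N_p = 0.41232 × 3/50 = 0.0247 A.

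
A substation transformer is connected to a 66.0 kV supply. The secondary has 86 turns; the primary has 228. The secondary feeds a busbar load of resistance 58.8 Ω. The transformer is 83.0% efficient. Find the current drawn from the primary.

I_p ≈ 192 A

V_s = 66000 × 86/228 = 24895 V.
I_s = V_s/R = 24895/58.8 = 423.38 A.
P_out = V_s I_s = 24895 × 423.38 = 1.0540×10^7 W.
P_in = P_out/η = 1.0540×10^7/0.830 = 1.2699×10^7 W.
I_p = P_in/V_p = 1.2699×10^7/66000 = 192 A.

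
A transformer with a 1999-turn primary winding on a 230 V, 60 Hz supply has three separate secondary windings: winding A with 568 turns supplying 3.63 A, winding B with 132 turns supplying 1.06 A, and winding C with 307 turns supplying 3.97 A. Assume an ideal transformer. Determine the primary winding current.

V_A = 230 × 568/1999 = 65.353 V; V_B = 230 × 132/1999 = 15.188 V; V_C = 230 × 307/1999 = 35.323 V.
P_out = V_A I_A + V_B I_B + V_C I_C = 65.353×3.63 + 15.188×1.06 + 35.323×3.97 = 237.23 + 16.099 + 140.23 = 393.56 W.
Ideal ⇒ P_in = P_out, so I_p = P_out/V_p = 393.56/230 = 1.71 A.

I_p ≈ 1.71 A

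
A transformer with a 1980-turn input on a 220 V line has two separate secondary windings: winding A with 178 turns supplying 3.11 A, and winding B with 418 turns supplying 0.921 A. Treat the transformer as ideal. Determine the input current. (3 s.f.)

V_A = 220 × 178/1980 = 19.778 V; V_B = 220 × 418/1980 = 46.444 V.
P_out = V_A I_A + V_B I_B = 19.778×3.11 + 46.444×0.921 = 61.509 + 42.775 = 104.28 W.
Ideal ⇒ P_in = P_out, so I_in = P_out/V_in = 104.28/220 = 0.474 A.

I_in ≈ 0.474 A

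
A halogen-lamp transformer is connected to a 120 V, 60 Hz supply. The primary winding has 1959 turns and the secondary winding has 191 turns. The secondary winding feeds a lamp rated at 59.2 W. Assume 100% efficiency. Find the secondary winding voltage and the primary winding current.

V_s ≈ 11.7 V, I_p ≈ 0.493 A

V_s = V_p × N_s/N_p = 120 × 191/1959 = 11.700 V.
I_s = P/V_s = 59.2/11.700 = 5.0599 A.
I_p = I_s × N_s/N_p = 5.0599 × 191/1959 = 0.493 A.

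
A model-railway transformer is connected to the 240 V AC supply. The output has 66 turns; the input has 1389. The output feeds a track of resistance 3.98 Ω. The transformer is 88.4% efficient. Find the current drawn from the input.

I_in ≈ 0.154 A

V_out = 240 × 66/1389 = 11.404 V.
I_out = V_out/R = 11.404/3.98 = 2.8653 A.
P_out = V_out I_out = 11.404 × 2.8653 = 32.676 W.
P_in = P_out/η = 32.676/0.884 = 36.963 W.
I_in = P_in/V_in = 36.963/240 = 0.154 A.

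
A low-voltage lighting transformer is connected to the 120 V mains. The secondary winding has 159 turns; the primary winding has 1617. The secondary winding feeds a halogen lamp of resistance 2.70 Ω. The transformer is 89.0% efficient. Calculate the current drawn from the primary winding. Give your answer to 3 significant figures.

V_s = 120 × 159/1617 = 11.800 V.
I_s = V_s/R = 11.800/2.70 = 4.3702 A.
P_out = V_s I_s = 11.800 × 4.3702 = 51.567 W.
P_in = P_out/η = 51.567/0.890 = 57.941 W.
I_p = P_in/V_p = 57.941/120 = 0.483 A.

I_p ≈ 0.483 A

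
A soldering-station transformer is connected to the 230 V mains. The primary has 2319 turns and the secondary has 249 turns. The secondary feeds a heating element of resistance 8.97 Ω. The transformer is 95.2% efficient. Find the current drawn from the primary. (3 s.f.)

V_s = 230 × 249/2319 = 24.696 V.
I_s = V_s/R = 24.696/8.97 = 2.7532 A.
P_out = V_s I_s = 24.696 × 2.7532 = 67.992 W.
P_in = P_out/η = 67.992/0.952 = 71.421 W.
I_p = P_in/V_p = 71.421/230 = 0.311 A.

I_p ≈ 0.311 A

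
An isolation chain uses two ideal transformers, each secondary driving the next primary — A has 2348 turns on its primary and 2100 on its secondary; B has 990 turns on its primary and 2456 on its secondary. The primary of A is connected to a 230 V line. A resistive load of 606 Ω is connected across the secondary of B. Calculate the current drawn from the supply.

Secondary of A: V = 230.00 × 2100/2348 = 205.71 V.
Secondary of B: V = 205.71 × 2456/990 = 510.32 V.
I_load = 510.32/606 = 0.84211 A, so P_out = 510.32 × 0.84211 = 429.75 W.
All ideal ⇒ P_in = P_out, so I_supply = 429.75/230 = 1.87 A.

I_supply ≈ 1.87 A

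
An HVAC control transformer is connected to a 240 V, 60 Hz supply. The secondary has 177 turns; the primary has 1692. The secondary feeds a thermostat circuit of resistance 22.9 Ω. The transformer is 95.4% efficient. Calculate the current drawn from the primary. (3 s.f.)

V_s = 240 × 177/1692 = 25.106 V.
I_s = V_s/R = 25.106/22.9 = 1.0963 A.
P_out = V_s I_s = 25.106 × 1.0963 = 27.525 W.
P_in = P_out/η = 27.525/0.954 = 28.853 W.
I_p = P_in/V_p = 28.853/240 = 0.120 A.

I_p ≈ 0.120 A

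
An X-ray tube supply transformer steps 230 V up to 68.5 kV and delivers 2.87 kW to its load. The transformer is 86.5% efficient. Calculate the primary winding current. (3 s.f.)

P_in = P_out/η = 2870/0.865 = 3317.9 W.
I_p = P_in/V_p = 3317.9/230 = 14.4 A.

I_p ≈ 14.4 A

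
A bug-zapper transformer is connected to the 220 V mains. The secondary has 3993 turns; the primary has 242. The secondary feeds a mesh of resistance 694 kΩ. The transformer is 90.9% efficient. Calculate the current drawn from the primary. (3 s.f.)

V_s = 220 × 3993/242 = 3630.0 V.
I_s = V_s/R = 3630.0/694000 = 0.0052305 A.
P_out = V_s I_s = 3630.0 × 0.0052305 = 18.987 W.
P_in = P_out/η = 18.987/0.909 = 20.888 W.
I_p = P_in/V_p = 20.888/220 = 0.0949 A.

I_p ≈ 0.0949 A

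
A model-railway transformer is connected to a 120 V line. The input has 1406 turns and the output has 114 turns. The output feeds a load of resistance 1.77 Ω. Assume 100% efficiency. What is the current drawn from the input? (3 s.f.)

I_in ≈ 0.446 A

V_out = V_in × N_out/N_in = 120 × 114/1406 = 9.7297 V.
I_out = V_out/R = 9.7297/1.77 = 5.4970 A.
For an ideal transformer I_in N_in = I_out N_out, so I_in = 5.4970 × 114/1406 = 0.446 A.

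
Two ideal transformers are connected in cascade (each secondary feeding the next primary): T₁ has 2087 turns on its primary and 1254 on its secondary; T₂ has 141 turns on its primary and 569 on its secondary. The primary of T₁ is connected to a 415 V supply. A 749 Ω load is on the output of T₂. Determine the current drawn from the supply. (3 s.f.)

After T₁: V = 415.00 × 1254/2087 = 249.36 V.
After T₂: V = 249.36 × 569/141 = 1006.3 V.
I_load = 1006.3/749 = 1.3435 A, so P_out = 1006.3 × 1.3435 = 1351.9 W.
All ideal ⇒ P_in = P_out, so I_supply = 1351.9/415 = 3.26 A.

I_supply ≈ 3.26 A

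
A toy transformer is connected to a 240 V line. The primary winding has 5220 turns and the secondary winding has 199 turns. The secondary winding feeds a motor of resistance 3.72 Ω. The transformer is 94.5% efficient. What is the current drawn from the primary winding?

I_p ≈ 0.0992 A

V_s = 240 × 199/5220 = 9.1494 V.
I_s = V_s/R = 9.1494/3.72 = 2.4595 A.
P_out = V_s I_s = 9.1494 × 2.4595 = 22.503 W.
P_in = P_out/η = 22.503/0.945 = 23.813 W.
I_p = P_in/V_p = 23.813/240 = 0.0992 A.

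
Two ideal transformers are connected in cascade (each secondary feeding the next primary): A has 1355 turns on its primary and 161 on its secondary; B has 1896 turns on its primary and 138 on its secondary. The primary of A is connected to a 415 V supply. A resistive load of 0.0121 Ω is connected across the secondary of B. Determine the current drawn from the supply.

I_supply ≈ 2.57 A

After A: V = 415.00 × 161/1355 = 49.310 V.
After B: V = 49.310 × 138/1896 = 3.5890 V.
I_load = 3.5890/0.0121 = 296.61 A, so P_out = 3.5890 × 296.61 = 1064.5 W.
All ideal ⇒ P_in = P_out, so I_supply = 1064.5/415 = 2.57 A.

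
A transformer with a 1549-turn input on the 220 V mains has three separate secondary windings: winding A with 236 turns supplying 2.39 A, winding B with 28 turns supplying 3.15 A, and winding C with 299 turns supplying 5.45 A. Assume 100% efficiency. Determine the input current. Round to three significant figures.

V_A = 220 × 236/1549 = 33.518 V; V_B = 220 × 28/1549 = 3.9768 V; V_C = 220 × 299/1549 = 42.466 V.
P_out = V_A I_A + V_B I_B + V_C I_C = 33.518×2.39 + 3.9768×3.15 + 42.466×5.45 = 80.109 + 12.527 + 231.44 = 324.08 W.
Ideal ⇒ P_in = P_out, so I_in = P_out/V_in = 324.08/220 = 1.47 A.

I_in ≈ 1.47 A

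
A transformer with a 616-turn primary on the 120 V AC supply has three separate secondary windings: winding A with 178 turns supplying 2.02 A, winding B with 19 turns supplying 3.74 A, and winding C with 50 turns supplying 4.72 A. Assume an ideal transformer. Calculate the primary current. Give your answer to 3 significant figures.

I_p ≈ 1.08 A

V_A = 120 × 178/616 = 34.675 V; V_B = 120 × 19/616 = 3.7013 V; V_C = 120 × 50/616 = 9.7403 V.
P_out = V_A I_A + V_B I_B + V_C I_C = 34.675×2.02 + 3.7013×3.74 + 9.7403×4.72 = 70.044 + 13.843 + 45.974 = 129.86 W.
Ideal ⇒ P_in = P_out, so I_p = P_out/V_p = 129.86/120 = 1.08 A.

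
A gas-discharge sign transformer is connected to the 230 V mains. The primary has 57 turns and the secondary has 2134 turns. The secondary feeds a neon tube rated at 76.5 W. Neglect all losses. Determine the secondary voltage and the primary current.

V_s ≈ 8610 V, I_p ≈ 0.333 A

V_s = V_p × N_s/N_p = 230 × 2134/57 = 8610.9 V.
I_s = P/V_s = 76.5/8610.9 = 0.0088841 A.
I_p = I_s × N_s/N_p = 0.0088841 × 2134/57 = 0.333 A.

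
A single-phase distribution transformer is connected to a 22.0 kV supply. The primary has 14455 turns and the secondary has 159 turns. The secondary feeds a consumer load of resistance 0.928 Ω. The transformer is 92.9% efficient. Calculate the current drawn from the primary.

I_p ≈ 3.09 A

V_s = 22000 × 159/14455 = 241.99 V.
I_s = V_s/R = 241.99/0.928 = 260.77 A.
P_out = V_s I_s = 241.99 × 260.77 = 63104 W.
P_in = P_out/η = 63104/0.929 = 67927 W.
I_p = P_in/V_p = 67927/22000 = 3.09 A.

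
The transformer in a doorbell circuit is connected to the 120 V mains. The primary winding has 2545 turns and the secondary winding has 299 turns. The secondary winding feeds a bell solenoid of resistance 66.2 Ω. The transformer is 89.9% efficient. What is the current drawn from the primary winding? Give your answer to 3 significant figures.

I_p ≈ 0.0278 A

V_s = 120 × 299/2545 = 14.098 V.
I_s = V_s/R = 14.098/66.2 = 0.21296 A.
P_out = V_s I_s = 14.098 × 0.21296 = 3.0024 W.
P_in = P_out/η = 3.0024/0.899 = 3.3397 W.
I_p = P_in/V_p = 3.3397/120 = 0.0278 A.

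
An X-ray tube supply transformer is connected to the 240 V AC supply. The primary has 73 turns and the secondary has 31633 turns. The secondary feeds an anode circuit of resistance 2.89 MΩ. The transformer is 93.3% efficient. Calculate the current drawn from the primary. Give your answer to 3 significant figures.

I_p ≈ 16.7 A

V_s = 240 × 31633/73 = 104000 V.
I_s = V_s/R = 104000/(2.89×10^6) = 0.035986 A.
P_out = V_s I_s = 104000 × 0.035986 = 3742.5 W.
P_in = P_out/η = 3742.5/0.933 = 4011.2 W.
I_p = P_in/V_p = 4011.2/240 = 16.7 A.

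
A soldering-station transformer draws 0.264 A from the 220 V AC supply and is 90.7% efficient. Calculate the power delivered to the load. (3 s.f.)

P_out ≈ 52.7 W

P_in = V_p I_p = 220 × 0.264 = 58.080 W.
P_out = η P_in = 0.907 × 58.080 = 52.7 W.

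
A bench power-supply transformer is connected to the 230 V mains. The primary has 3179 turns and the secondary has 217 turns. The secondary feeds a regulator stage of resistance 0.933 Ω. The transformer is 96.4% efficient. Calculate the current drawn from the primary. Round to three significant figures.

V_s = 230 × 217/3179 = 15.700 V.
I_s = V_s/R = 15.700/0.933 = 16.827 A.
P_out = V_s I_s = 15.700 × 16.827 = 264.19 W.
P_in = P_out/η = 264.19/0.964 = 274.05 W.
I_p = P_in/V_p = 274.05/230 = 1.19 A.

I_p ≈ 1.19 A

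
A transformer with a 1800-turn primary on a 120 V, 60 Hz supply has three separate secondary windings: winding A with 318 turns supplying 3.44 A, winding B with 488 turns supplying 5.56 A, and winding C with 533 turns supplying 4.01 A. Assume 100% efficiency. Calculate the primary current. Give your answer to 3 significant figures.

V_A = 120 × 318/1800 = 21.200 V; V_B = 120 × 488/1800 = 32.533 V; V_C = 120 × 533/1800 = 35.533 V.
P_out = V_A I_A + V_B I_B + V_C I_C = 21.200×3.44 + 32.533×5.56 + 35.533×4.01 = 72.928 + 180.89 + 142.49 = 396.30 W.
Ideal ⇒ P_in = P_out, so I_p = P_out/V_p = 396.30/120 = 3.30 A.

I_p ≈ 3.30 A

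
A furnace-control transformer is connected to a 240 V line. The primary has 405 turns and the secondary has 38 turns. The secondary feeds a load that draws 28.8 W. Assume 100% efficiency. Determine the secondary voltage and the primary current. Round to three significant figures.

V_s ≈ 22.5 V, I_p ≈ 0.120 A

V_s = V_p × N_s/N_p = 240 × 38/405 = 22.519 V.
I_s = P/V_s = 28.8/22.519 = 1.2789 A.
I_p = I_s × N_s/N_p = 1.2789 × 38/405 = 0.120 A.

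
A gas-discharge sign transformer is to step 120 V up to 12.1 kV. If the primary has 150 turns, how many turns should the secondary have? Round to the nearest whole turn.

N_s = 15125 turns

N_s/N_p = V_s/V_p, so N_s = 150 × 12100/120 = 15125.0 ≈ 15125 turns.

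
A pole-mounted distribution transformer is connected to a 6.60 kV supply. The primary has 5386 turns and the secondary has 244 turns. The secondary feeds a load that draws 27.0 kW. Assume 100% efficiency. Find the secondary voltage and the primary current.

V_s = V_p × N_s/N_p = 6600 × 244/5386 = 299.00 V.
I_s = P/V_s = 27000/299.00 = 90.302 A.
I_p = I_s × N_s/N_p = 90.302 × 244/5386 = 4.09 A.

V_s ≈ 299 V, I_p ≈ 4.09 A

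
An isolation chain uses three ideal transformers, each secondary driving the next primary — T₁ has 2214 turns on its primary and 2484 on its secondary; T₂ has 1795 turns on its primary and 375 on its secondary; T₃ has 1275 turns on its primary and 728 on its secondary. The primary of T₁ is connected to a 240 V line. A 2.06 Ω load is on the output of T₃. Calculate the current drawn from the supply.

After T₁: V = 240.00 × 2484/2214 = 269.27 V.
After T₂: V = 269.27 × 375/1795 = 56.254 V.
After T₃: V = 56.254 × 728/1275 = 32.120 V.
I_load = 32.120/2.06 = 15.592 A, so P_out = 32.120 × 15.592 = 500.82 W.
All ideal ⇒ P_in = P_out, so I_supply = 500.82/240 = 2.09 A.

I_supply ≈ 2.09 A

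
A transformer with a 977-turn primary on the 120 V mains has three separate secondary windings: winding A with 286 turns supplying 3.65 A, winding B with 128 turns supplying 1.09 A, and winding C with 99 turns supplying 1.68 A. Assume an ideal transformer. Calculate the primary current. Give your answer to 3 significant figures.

I_p ≈ 1.38 A

V_A = 120 × 286/977 = 35.128 V; V_B = 120 × 128/977 = 15.722 V; V_C = 120 × 99/977 = 12.160 V.
P_out = V_A I_A + V_B I_B + V_C I_C = 35.128×3.65 + 15.722×1.09 + 12.160×1.68 = 128.22 + 17.137 + 20.428 = 165.78 W.
Ideal ⇒ P_in = P_out, so I_p = P_out/V_p = 165.78/120 = 1.38 A.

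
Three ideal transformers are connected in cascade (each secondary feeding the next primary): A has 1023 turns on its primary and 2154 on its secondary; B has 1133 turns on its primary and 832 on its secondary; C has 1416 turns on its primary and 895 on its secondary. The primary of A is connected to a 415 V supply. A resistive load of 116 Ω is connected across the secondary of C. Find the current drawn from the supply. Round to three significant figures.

I_supply ≈ 3.42 A

Secondary of A: V = 415.00 × 2154/1023 = 873.81 V.
Secondary of B: V = 873.81 × 832/1133 = 641.67 V.
Secondary of C: V = 641.67 × 895/1416 = 405.58 V.
I_load = 405.58/116 = 3.4963 A, so P_out = 405.58 × 3.4963 = 1418.0 W.
All ideal ⇒ P_in = P_out, so I_supply = 1418.0/415 = 3.42 A.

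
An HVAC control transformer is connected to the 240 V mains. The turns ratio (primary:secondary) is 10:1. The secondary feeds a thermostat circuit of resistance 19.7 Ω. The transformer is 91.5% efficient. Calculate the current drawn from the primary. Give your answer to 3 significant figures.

I_p ≈ 0.133 A

V_s = 240 × 1/10 = 24.000 V.
I_s = V_s/R = 24.000/19.7 = 1.2183 A.
P_out = V_s I_s = 24.000 × 1.2183 = 29.239 W.
P_in = P_out/η = 29.239/0.915 = 31.955 W.
I_p = P_in/V_p = 31.955/240 = 0.133 A.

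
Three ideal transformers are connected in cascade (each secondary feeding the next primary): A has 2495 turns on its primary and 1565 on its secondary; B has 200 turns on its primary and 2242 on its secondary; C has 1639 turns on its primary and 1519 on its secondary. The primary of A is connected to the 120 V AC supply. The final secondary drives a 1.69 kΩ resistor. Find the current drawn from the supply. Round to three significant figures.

After A: V = 120.00 × 1565/2495 = 75.271 V.
After B: V = 75.271 × 2242/200 = 843.78 V.
After C: V = 843.78 × 1519/1639 = 782.00 V.
I_load = 782.00/1690 = 0.46272 A, so P_out = 782.00 × 0.46272 = 361.85 W.
All ideal ⇒ P_in = P_out, so I_supply = 361.85/120 = 3.02 A.

I_supply ≈ 3.02 A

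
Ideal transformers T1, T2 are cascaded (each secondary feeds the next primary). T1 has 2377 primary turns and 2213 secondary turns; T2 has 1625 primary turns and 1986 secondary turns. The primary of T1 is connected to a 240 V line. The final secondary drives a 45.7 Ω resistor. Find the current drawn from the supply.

I_supply ≈ 6.80 A

Secondary of T1: V = 240.00 × 2213/2377 = 223.44 V.
Secondary of T2: V = 223.44 × 1986/1625 = 273.08 V.
I_load = 273.08/45.7 = 5.9755 A, so P_out = 273.08 × 5.9755 = 1631.8 W.
All ideal ⇒ P_in = P_out, so I_supply = 1631.8/240 = 6.80 A.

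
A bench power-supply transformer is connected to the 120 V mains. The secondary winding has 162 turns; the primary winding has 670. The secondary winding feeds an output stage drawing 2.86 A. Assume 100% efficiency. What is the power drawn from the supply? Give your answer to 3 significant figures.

I_p = I_s × N_s/N_p = 2.86 × 162/670 = 0.69152 A.
P = V_p I_p = 120 × 0.69152 = 83.0 W.

P ≈ 83.0 W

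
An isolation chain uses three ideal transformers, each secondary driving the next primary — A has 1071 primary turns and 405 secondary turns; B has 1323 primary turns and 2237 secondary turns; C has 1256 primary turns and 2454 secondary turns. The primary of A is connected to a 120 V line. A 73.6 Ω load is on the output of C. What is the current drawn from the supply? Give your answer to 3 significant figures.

I_supply ≈ 2.54 A

After A: V = 120.00 × 405/1071 = 45.378 V.
After B: V = 45.378 × 2237/1323 = 76.728 V.
After C: V = 76.728 × 2454/1256 = 149.91 V.
I_load = 149.91/73.6 = 2.0369 A, so P_out = 149.91 × 2.0369 = 305.35 W.
All ideal ⇒ P_in = P_out, so I_supply = 305.35/120 = 2.54 A.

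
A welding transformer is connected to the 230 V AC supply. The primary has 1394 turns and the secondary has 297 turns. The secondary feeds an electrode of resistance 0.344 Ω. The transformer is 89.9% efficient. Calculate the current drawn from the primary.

V_s = 230 × 297/1394 = 49.003 V.
I_s = V_s/R = 49.003/0.344 = 142.45 A.
P_out = V_s I_s = 49.003 × 142.45 = 6980.5 W.
P_in = P_out/η = 6980.5/0.899 = 7764.7 W.
I_p = P_in/V_p = 7764.7/230 = 33.8 A.

I_p ≈ 33.8 A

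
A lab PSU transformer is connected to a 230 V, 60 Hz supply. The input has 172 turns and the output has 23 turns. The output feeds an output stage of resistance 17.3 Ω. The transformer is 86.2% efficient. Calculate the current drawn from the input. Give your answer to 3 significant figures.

V_out = 230 × 23/172 = 30.756 V.
I_out = V_out/R = 30.756/17.3 = 1.7778 A.
P_out = V_out I_out = 30.756 × 1.7778 = 54.677 W.
P_in = P_out/η = 54.677/0.862 = 63.431 W.
I_in = P_in/V_in = 63.431/230 = 0.276 A.

I_in ≈ 0.276 A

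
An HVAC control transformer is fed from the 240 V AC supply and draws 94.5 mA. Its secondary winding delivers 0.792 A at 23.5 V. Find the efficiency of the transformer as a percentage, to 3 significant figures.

η ≈ 82.1%

P_in = 240 × 0.0945 = 22.6800 W.
P_out = 23.5 × 0.792 = 18.6120 W.
η = P_out/P_in = 18.6120/22.6800 = 0.821.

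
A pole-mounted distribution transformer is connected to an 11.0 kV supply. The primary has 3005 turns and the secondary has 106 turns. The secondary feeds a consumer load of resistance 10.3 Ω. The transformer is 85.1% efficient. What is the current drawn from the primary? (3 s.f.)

I_p ≈ 1.56 A

V_s = 11000 × 106/3005 = 388.02 V.
I_s = V_s/R = 388.02/10.3 = 37.672 A.
P_out = V_s I_s = 388.02 × 37.672 = 14617 W.
P_in = P_out/η = 14617/0.851 = 17177 W.
I_p = P_in/V_p = 17177/11000 = 1.56 A.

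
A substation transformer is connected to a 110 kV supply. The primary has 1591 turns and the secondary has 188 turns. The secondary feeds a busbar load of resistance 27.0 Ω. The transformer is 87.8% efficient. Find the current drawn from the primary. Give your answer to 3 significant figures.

V_s = 110000 × 188/1591 = 12998 V.
I_s = V_s/R = 12998/27.0 = 481.41 A.
P_out = V_s I_s = 12998 × 481.41 = 6.2574×10^6 W.
P_in = P_out/η = 6.2574×10^6/0.878 = 7.1269×10^6 W.
I_p = P_in/V_p = 7.1269×10^6/110000 = 64.8 A.

I_p ≈ 64.8 A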